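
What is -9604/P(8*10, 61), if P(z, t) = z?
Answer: -2401/20 ≈ -120.05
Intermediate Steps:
-9604/P(8*10, 61) = -9604/(8*10) = -9604/80 = -9604*1/80 = -2401/20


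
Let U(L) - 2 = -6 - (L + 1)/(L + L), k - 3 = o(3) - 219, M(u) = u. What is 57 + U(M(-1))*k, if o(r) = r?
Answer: 909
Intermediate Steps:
k = -213 (k = 3 + (3 - 219) = 3 - 216 = -213)
U(L) = -4 - (1 + L)/(2*L) (U(L) = 2 + (-6 - (L + 1)/(L + L)) = 2 + (-6 - (1 + L)/(2*L)) = -4 - (1 + L)/(2*L))
57 + U(M(-1))*k = 57 + ((½)*(-1 - 9*(-1))/(-1))*(-213) = 57 + ((½)*(-1)*(-1 + 9))*(-213) = 57 + ((½)*(-1)*8)*(-213) = 57 - 4*(-213) = 57 + 852 = 909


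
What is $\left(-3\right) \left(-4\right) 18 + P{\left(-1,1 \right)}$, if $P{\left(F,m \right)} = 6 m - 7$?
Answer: $215$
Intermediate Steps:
$P{\left(F,m \right)} = -7 + 6 m$
$\left(-3\right) \left(-4\right) 18 + P{\left(-1,1 \right)} = \left(-3\right) \left(-4\right) 18 + \left(-7 + 6 \cdot 1\right) = 12 \cdot 18 + \left(-7 + 6\right) = 216 - 1 = 215$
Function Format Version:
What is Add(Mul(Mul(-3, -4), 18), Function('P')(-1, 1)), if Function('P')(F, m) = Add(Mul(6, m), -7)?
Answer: 215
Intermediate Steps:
Function('P')(F, m) = Add(-7, Mul(6, m))
Add(Mul(Mul(-3, -4), 18), Function('P')(-1, 1)) = Add(Mul(Mul(-3, -4), 18), Add(-7, Mul(6, 1))) = Add(Mul(12, 18), Add(-7, 6)) = Add(216, -1) = 215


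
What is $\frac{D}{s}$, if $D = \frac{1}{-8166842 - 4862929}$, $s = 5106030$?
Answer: $- \frac{1}{66530401619130} \approx -1.5031 \cdot 10^{-14}$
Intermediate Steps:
$D = - \frac{1}{13029771}$ ($D = \frac{1}{-13029771} = - \frac{1}{13029771} \approx -7.6747 \cdot 10^{-8}$)
$\frac{D}{s} = - \frac{1}{13029771 \cdot 5106030} = \left(- \frac{1}{13029771}\right) \frac{1}{5106030} = - \frac{1}{66530401619130}$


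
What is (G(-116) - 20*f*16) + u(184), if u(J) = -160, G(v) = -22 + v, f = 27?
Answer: -8938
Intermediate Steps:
(G(-116) - 20*f*16) + u(184) = ((-22 - 116) - 20*27*16) - 160 = (-138 - 540*16) - 160 = (-138 - 8640) - 160 = -8778 - 160 = -8938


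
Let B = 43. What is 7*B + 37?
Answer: 338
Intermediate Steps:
7*B + 37 = 7*43 + 37 = 301 + 37 = 338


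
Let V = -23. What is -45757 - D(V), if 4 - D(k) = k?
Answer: -45784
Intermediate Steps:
D(k) = 4 - k
-45757 - D(V) = -45757 - (4 - 1*(-23)) = -45757 - (4 + 23) = -45757 - 1*27 = -45757 - 27 = -45784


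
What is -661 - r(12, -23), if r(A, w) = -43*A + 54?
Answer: -199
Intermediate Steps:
r(A, w) = 54 - 43*A
-661 - r(12, -23) = -661 - (54 - 43*12) = -661 - (54 - 516) = -661 - 1*(-462) = -661 + 462 = -199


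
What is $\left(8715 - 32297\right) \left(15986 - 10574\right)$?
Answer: $-127625784$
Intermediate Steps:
$\left(8715 - 32297\right) \left(15986 - 10574\right) = \left(-23582\right) 5412 = -127625784$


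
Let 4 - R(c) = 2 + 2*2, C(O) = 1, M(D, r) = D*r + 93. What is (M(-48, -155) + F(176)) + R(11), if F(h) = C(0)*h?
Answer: 7707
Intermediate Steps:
M(D, r) = 93 + D*r
R(c) = -2 (R(c) = 4 - (2 + 2*2) = 4 - (2 + 4) = 4 - 1*6 = 4 - 6 = -2)
F(h) = h (F(h) = 1*h = h)
(M(-48, -155) + F(176)) + R(11) = ((93 - 48*(-155)) + 176) - 2 = ((93 + 7440) + 176) - 2 = (7533 + 176) - 2 = 7709 - 2 = 7707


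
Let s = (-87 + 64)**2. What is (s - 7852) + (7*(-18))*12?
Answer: -8835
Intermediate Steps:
s = 529 (s = (-23)**2 = 529)
(s - 7852) + (7*(-18))*12 = (529 - 7852) + (7*(-18))*12 = -7323 - 126*12 = -7323 - 1512 = -8835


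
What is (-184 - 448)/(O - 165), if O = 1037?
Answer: -79/109 ≈ -0.72477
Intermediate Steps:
(-184 - 448)/(O - 165) = (-184 - 448)/(1037 - 165) = -632/872 = -632*1/872 = -79/109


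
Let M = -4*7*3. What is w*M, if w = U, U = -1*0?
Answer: 0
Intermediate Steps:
M = -84 (M = -28*3 = -84)
U = 0
w = 0
w*M = 0*(-84) = 0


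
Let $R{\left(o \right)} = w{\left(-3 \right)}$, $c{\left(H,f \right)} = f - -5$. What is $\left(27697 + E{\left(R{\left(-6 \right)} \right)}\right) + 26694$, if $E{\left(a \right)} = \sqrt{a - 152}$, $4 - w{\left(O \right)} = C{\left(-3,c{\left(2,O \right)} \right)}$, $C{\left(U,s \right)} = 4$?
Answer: $54391 + 2 i \sqrt{38} \approx 54391.0 + 12.329 i$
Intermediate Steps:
$c{\left(H,f \right)} = 5 + f$ ($c{\left(H,f \right)} = f + 5 = 5 + f$)
$w{\left(O \right)} = 0$ ($w{\left(O \right)} = 4 - 4 = 0$)
$R{\left(o \right)} = 0$
$E{\left(a \right)} = \sqrt{-152 + a}$
$\left(27697 + E{\left(R{\left(-6 \right)} \right)}\right) + 26694 = \left(27697 + \sqrt{-152 + 0}\right) + 26694 = \left(27697 + \sqrt{-152}\right) + 26694 = \left(27697 + 2 i \sqrt{38}\right) + 26694 = 54391 + 2 i \sqrt{38}$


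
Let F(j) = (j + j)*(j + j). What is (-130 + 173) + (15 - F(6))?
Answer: -86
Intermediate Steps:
F(j) = 4*j**2 (F(j) = (2*j)*(2*j) = 4*j**2)
(-130 + 173) + (15 - F(6)) = (-130 + 173) + (15 - 4*6**2) = 43 + (15 - 4*36) = 43 + (15 - 1*144) = 43 + (15 - 144) = 43 - 129 = -86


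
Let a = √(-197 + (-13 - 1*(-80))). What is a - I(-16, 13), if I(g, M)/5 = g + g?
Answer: 160 + I*√130 ≈ 160.0 + 11.402*I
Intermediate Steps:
I(g, M) = 10*g (I(g, M) = 5*(g + g) = 5*(2*g) = 10*g)
a = I*√130 (a = √(-197 + (-13 + 80)) = √(-197 + 67) = √(-130) = I*√130 ≈ 11.402*I)
a - I(-16, 13) = I*√130 - 10*(-16) = I*√130 - 1*(-160) = I*√130 + 160 = 160 + I*√130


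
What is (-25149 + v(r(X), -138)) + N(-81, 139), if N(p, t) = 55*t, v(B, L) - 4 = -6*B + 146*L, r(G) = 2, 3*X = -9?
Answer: -37660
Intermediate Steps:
X = -3 (X = (⅓)*(-9) = -3)
v(B, L) = 4 - 6*B + 146*L (v(B, L) = 4 + (-6*B + 146*L) = 4 - 6*B + 146*L)
(-25149 + v(r(X), -138)) + N(-81, 139) = (-25149 + (4 - 6*2 + 146*(-138))) + 55*139 = (-25149 + (4 - 12 - 20148)) + 7645 = (-25149 - 20156) + 7645 = -45305 + 7645 = -37660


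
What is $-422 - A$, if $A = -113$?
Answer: $-309$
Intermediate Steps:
$-422 - A = -422 - -113 = -422 + 113 = -309$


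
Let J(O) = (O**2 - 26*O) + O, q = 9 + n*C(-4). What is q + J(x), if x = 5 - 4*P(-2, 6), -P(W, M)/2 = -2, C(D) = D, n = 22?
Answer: 317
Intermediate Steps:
P(W, M) = 4 (P(W, M) = -2*(-2) = 4)
q = -79 (q = 9 + 22*(-4) = 9 - 88 = -79)
x = -11 (x = 5 - 4*4 = 5 - 16 = -11)
J(O) = O**2 - 25*O
q + J(x) = -79 - 11*(-25 - 11) = -79 - 11*(-36) = -79 + 396 = 317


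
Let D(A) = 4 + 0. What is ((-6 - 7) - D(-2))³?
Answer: -4913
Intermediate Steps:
D(A) = 4
((-6 - 7) - D(-2))³ = ((-6 - 7) - 1*4)³ = (-13 - 4)³ = (-17)³ = -4913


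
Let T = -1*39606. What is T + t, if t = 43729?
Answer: 4123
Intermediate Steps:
T = -39606
T + t = -39606 + 43729 = 4123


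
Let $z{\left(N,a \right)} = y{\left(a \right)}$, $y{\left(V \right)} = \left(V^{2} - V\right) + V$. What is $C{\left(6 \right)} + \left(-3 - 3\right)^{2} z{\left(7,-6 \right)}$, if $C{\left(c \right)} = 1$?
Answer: $1297$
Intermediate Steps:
$y{\left(V \right)} = V^{2}$
$z{\left(N,a \right)} = a^{2}$
$C{\left(6 \right)} + \left(-3 - 3\right)^{2} z{\left(7,-6 \right)} = 1 + \left(-3 - 3\right)^{2} \left(-6\right)^{2} = 1 + \left(-6\right)^{2} \cdot 36 = 1 + 36 \cdot 36 = 1 + 1296 = 1297$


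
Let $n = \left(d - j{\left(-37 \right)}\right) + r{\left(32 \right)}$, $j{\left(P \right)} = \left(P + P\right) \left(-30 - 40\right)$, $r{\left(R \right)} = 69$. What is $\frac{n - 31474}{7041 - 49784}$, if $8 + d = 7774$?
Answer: $\frac{28819}{42743} \approx 0.67424$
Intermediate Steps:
$d = 7766$ ($d = -8 + 7774 = 7766$)
$j{\left(P \right)} = - 140 P$ ($j{\left(P \right)} = 2 P \left(-70\right) = - 140 P$)
$n = 2655$ ($n = \left(7766 - \left(-140\right) \left(-37\right)\right) + 69 = \left(7766 - 5180\right) + 69 = 2586 + 69 = 2655$)
$\frac{n - 31474}{7041 - 49784} = \frac{2655 - 31474}{7041 - 49784} = - \frac{28819}{-42743} = \left(-28819\right) \left(- \frac{1}{42743}\right) = \frac{28819}{42743}$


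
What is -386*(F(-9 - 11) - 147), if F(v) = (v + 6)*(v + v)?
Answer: -159418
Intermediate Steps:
F(v) = 2*v*(6 + v) (F(v) = (6 + v)*(2*v) = 2*v*(6 + v))
-386*(F(-9 - 11) - 147) = -386*(2*(-9 - 11)*(6 + (-9 - 11)) - 147) = -386*(2*(-20)*(6 - 20) - 147) = -386*(2*(-20)*(-14) - 147) = -386*(560 - 147) = -386*413 = -159418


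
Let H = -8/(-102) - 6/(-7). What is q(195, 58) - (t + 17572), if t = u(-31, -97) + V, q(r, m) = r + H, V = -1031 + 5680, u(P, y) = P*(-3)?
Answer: -7896149/357 ≈ -22118.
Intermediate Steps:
u(P, y) = -3*P
H = 334/357 (H = -8*(-1/102) - 6*(-⅐) = 4/51 + 6/7 = 334/357 ≈ 0.93557)
V = 4649
q(r, m) = 334/357 + r (q(r, m) = r + 334/357 = 334/357 + r)
t = 4742 (t = -3*(-31) + 4649 = 93 + 4649 = 4742)
q(195, 58) - (t + 17572) = (334/357 + 195) - (4742 + 17572) = 69949/357 - 1*22314 = 69949/357 - 22314 = -7896149/357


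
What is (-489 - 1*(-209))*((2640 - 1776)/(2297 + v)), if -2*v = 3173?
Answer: -69120/203 ≈ -340.49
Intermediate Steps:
v = -3173/2 (v = -1/2*3173 = -3173/2 ≈ -1586.5)
(-489 - 1*(-209))*((2640 - 1776)/(2297 + v)) = (-489 - 1*(-209))*((2640 - 1776)/(2297 - 3173/2)) = (-489 + 209)*(864/(1421/2)) = -241920*2/1421 = -280*1728/1421 = -69120/203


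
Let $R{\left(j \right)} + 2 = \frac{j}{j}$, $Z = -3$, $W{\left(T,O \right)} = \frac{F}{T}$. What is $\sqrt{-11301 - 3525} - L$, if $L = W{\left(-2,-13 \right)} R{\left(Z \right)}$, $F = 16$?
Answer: $-8 + i \sqrt{14826} \approx -8.0 + 121.76 i$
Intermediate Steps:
$W{\left(T,O \right)} = \frac{16}{T}$
$R{\left(j \right)} = -1$ ($R{\left(j \right)} = -2 + \frac{j}{j} = -2 + 1 = -1$)
$L = 8$ ($L = \frac{16}{-2} \left(-1\right) = 16 \left(- \frac{1}{2}\right) \left(-1\right) = \left(-8\right) \left(-1\right) = 8$)
$\sqrt{-11301 - 3525} - L = \sqrt{-11301 - 3525} - 8 = \sqrt{-14826} - 8 = i \sqrt{14826} - 8 = -8 + i \sqrt{14826}$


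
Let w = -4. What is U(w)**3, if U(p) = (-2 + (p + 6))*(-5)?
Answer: 0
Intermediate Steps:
U(p) = -20 - 5*p (U(p) = (-2 + (6 + p))*(-5) = (4 + p)*(-5) = -20 - 5*p)
U(w)**3 = (-20 - 5*(-4))**3 = (-20 + 20)**3 = 0**3 = 0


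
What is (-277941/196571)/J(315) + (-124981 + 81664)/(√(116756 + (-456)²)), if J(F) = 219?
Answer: -92647/14349683 - 43317*√81173/162346 ≈ -76.026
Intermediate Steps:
(-277941/196571)/J(315) + (-124981 + 81664)/(√(116756 + (-456)²)) = -277941/196571/219 + (-124981 + 81664)/(√(116756 + (-456)²)) = -277941*1/196571*(1/219) - 43317/√(116756 + 207936) = -277941/196571*1/219 - 43317*√81173/162346 = -92647/14349683 - 43317*√81173/162346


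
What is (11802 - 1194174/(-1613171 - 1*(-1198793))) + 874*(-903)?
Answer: -17896919477/23021 ≈ -7.7742e+5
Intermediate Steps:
(11802 - 1194174/(-1613171 - 1*(-1198793))) + 874*(-903) = (11802 - 1194174/(-1613171 + 1198793)) - 789222 = (11802 - 1194174/(-414378)) - 789222 = (11802 - 1194174*(-1/414378)) - 789222 = (11802 + 66343/23021) - 789222 = 271760185/23021 - 789222 = -17896919477/23021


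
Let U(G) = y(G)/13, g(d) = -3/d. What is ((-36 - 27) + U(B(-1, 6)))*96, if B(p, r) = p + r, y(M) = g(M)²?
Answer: -1964736/325 ≈ -6045.3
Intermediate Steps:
y(M) = 9/M² (y(M) = (-3/M)² = 9/M²)
U(G) = 9/(13*G²) (U(G) = (9/G²)/13 = (9/G²)*(1/13) = 9/(13*G²))
((-36 - 27) + U(B(-1, 6)))*96 = ((-36 - 27) + 9/(13*(-1 + 6)²))*96 = (-63 + (9/13)/5²)*96 = (-63 + (9/13)*(1/25))*96 = (-63 + 9/325)*96 = -20466/325*96 = -1964736/325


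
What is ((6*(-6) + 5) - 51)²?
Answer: 6724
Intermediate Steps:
((6*(-6) + 5) - 51)² = ((-36 + 5) - 51)² = (-31 - 51)² = (-82)² = 6724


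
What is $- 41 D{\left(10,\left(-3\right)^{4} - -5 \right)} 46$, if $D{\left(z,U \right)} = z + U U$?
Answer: $-13967716$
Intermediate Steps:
$D{\left(z,U \right)} = z + U^{2}$
$- 41 D{\left(10,\left(-3\right)^{4} - -5 \right)} 46 = - 41 \left(10 + \left(\left(-3\right)^{4} - -5\right)^{2}\right) 46 = - 41 \left(10 + \left(81 + 5\right)^{2}\right) 46 = - 41 \left(10 + 86^{2}\right) 46 = - 41 \left(10 + 7396\right) 46 = \left(-41\right) 7406 \cdot 46 = \left(-303646\right) 46 = -13967716$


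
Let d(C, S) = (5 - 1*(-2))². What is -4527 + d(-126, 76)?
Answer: -4478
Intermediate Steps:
d(C, S) = 49 (d(C, S) = (5 + 2)² = 7² = 49)
-4527 + d(-126, 76) = -4527 + 49 = -4478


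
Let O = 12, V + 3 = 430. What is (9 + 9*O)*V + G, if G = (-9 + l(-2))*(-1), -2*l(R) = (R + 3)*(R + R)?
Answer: 49966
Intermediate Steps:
V = 427 (V = -3 + 430 = 427)
l(R) = -R*(3 + R) (l(R) = -(R + 3)*(R + R)/2 = -(3 + R)*2*R/2 = -R*(3 + R))
G = 7 (G = (-9 - 1*(-2)*(3 - 2))*(-1) = (-9 - 1*(-2)*1)*(-1) = (-9 + 2)*(-1) = -7*(-1) = 7)
(9 + 9*O)*V + G = (9 + 9*12)*427 + 7 = (9 + 108)*427 + 7 = 117*427 + 7 = 49959 + 7 = 49966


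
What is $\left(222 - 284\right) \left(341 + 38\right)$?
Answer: $-23498$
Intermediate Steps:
$\left(222 - 284\right) \left(341 + 38\right) = \left(-62\right) 379 = -23498$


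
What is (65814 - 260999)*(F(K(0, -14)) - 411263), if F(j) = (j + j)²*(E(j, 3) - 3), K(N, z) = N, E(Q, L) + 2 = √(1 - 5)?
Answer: 80272368655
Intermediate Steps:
E(Q, L) = -2 + 2*I (E(Q, L) = -2 + √(1 - 5) = -2 + √(-4) = -2 + 2*I)
F(j) = 4*j²*(-5 + 2*I) (F(j) = (j + j)²*((-2 + 2*I) - 3) = (2*j)²*(-5 + 2*I) = (4*j²)*(-5 + 2*I) = 4*j²*(-5 + 2*I))
(65814 - 260999)*(F(K(0, -14)) - 411263) = (65814 - 260999)*(0²*(-20 + 8*I) - 411263) = -195185*(0*(-20 + 8*I) - 411263) = -195185*(0 - 411263) = -195185*(-411263) = 80272368655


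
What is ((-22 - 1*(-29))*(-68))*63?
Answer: -29988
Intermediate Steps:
((-22 - 1*(-29))*(-68))*63 = ((-22 + 29)*(-68))*63 = (7*(-68))*63 = -476*63 = -29988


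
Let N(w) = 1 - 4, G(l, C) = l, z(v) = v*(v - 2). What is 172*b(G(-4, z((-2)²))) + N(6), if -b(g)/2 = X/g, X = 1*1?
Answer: 83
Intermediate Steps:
z(v) = v*(-2 + v)
N(w) = -3
X = 1
b(g) = -2/g
172*b(G(-4, z((-2)²))) + N(6) = 172*(-2/(-4)) - 3 = 172*(-2*(-¼)) - 3 = 172*(½) - 3 = 86 - 3 = 83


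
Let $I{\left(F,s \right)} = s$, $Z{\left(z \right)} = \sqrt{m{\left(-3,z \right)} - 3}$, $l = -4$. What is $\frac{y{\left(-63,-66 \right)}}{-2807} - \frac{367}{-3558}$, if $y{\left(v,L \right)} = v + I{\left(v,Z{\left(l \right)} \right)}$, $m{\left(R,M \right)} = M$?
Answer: $\frac{179189}{1426758} - \frac{i \sqrt{7}}{2807} \approx 0.12559 - 0.00094256 i$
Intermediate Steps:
$Z{\left(z \right)} = \sqrt{-3 + z}$ ($Z{\left(z \right)} = \sqrt{z - 3} = \sqrt{-3 + z}$)
$y{\left(v,L \right)} = v + i \sqrt{7}$ ($y{\left(v,L \right)} = v + \sqrt{-3 - 4} = v + \sqrt{-7} = v + i \sqrt{7}$)
$\frac{y{\left(-63,-66 \right)}}{-2807} - \frac{367}{-3558} = \frac{-63 + i \sqrt{7}}{-2807} - \frac{367}{-3558} = \left(-63 + i \sqrt{7}\right) \left(- \frac{1}{2807}\right) - - \frac{367}{3558} = \left(\frac{9}{401} - \frac{i \sqrt{7}}{2807}\right) + \frac{367}{3558} = \frac{179189}{1426758} - \frac{i \sqrt{7}}{2807}$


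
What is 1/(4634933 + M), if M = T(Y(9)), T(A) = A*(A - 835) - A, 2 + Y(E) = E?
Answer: 1/4629130 ≈ 2.1602e-7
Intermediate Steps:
Y(E) = -2 + E
T(A) = -A + A*(-835 + A) (T(A) = A*(-835 + A) - A = -A + A*(-835 + A))
M = -5803 (M = (-2 + 9)*(-836 + (-2 + 9)) = 7*(-836 + 7) = 7*(-829) = -5803)
1/(4634933 + M) = 1/(4634933 - 5803) = 1/4629130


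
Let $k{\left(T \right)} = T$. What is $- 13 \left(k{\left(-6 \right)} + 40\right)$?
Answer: $-442$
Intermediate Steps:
$- 13 \left(k{\left(-6 \right)} + 40\right) = - 13 \left(-6 + 40\right) = \left(-13\right) 34 = -442$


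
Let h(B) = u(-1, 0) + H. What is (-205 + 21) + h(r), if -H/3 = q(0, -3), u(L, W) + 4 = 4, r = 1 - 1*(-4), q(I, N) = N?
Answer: -175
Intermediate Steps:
r = 5 (r = 1 + 4 = 5)
u(L, W) = 0 (u(L, W) = -4 + 4 = 0)
H = 9 (H = -3*(-3) = 9)
h(B) = 9 (h(B) = 0 + 9 = 9)
(-205 + 21) + h(r) = (-205 + 21) + 9 = -184 + 9 = -175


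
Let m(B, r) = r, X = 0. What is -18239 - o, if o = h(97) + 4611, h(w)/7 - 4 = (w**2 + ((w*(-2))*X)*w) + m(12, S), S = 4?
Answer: -88769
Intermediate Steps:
h(w) = 56 + 7*w**2 (h(w) = 28 + 7*((w**2 + ((w*(-2))*0)*w) + 4) = 28 + 7*((w**2 + (-2*w*0)*w) + 4) = 28 + 7*((w**2 + 0*w) + 4) = 28 + 7*((w**2 + 0) + 4) = 28 + 7*(w**2 + 4) = 28 + 7*(4 + w**2) = 28 + (28 + 7*w**2) = 56 + 7*w**2)
o = 70530 (o = (56 + 7*97**2) + 4611 = (56 + 7*9409) + 4611 = (56 + 65863) + 4611 = 65919 + 4611 = 70530)
-18239 - o = -18239 - 1*70530 = -18239 - 70530 = -88769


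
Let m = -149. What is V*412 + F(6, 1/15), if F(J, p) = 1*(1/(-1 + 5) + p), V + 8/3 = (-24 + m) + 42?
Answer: -1101407/20 ≈ -55070.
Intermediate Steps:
V = -401/3 (V = -8/3 + ((-24 - 149) + 42) = -8/3 + (-173 + 42) = -8/3 - 131 = -401/3 ≈ -133.67)
F(J, p) = ¼ + p (F(J, p) = 1*(1/4 + p) = 1*(¼ + p) = ¼ + p)
V*412 + F(6, 1/15) = -401/3*412 + (¼ + 1/15) = -165212/3 + (¼ + 1/15) = -165212/3 + 19/60 = -1101407/20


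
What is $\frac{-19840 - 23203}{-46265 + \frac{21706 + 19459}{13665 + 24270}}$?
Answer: $\frac{326567241}{351004322} \approx 0.93038$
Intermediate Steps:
$\frac{-19840 - 23203}{-46265 + \frac{21706 + 19459}{13665 + 24270}} = - \frac{43043}{-46265 + \frac{41165}{37935}} = - \frac{43043}{-46265 + 41165 \cdot \frac{1}{37935}} = - \frac{43043}{-46265 + \frac{8233}{7587}} = - \frac{43043}{- \frac{351004322}{7587}} = \left(-43043\right) \left(- \frac{7587}{351004322}\right) = \frac{326567241}{351004322}$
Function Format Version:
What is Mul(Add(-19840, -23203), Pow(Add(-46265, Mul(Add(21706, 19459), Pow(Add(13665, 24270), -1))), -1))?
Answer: Rational(326567241, 351004322) ≈ 0.93038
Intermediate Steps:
Mul(Add(-19840, -23203), Pow(Add(-46265, Mul(Add(21706, 19459), Pow(Add(13665, 24270), -1))), -1)) = Mul(-43043, Pow(Add(-46265, Mul(41165, Pow(37935, -1))), -1)) = Mul(-43043, Pow(Add(-46265, Mul(41165, Rational(1, 37935))), -1)) = Mul(-43043, Pow(Add(-46265, Rational(8233, 7587)), -1)) = Mul(-43043, Pow(Rational(-351004322, 7587), -1)) = Mul(-43043, Rational(-7587, 351004322)) = Rational(326567241, 351004322)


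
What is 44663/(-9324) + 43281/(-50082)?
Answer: -440060735/77827428 ≈ -5.6543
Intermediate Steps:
44663/(-9324) + 43281/(-50082) = 44663*(-1/9324) + 43281*(-1/50082) = -44663/9324 - 14427/16694 = -440060735/77827428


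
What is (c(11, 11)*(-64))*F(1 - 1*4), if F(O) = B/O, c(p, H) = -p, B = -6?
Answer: 1408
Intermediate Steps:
F(O) = -6/O
(c(11, 11)*(-64))*F(1 - 1*4) = (-1*11*(-64))*(-6/(1 - 1*4)) = (-11*(-64))*(-6/(1 - 4)) = 704*(-6/(-3)) = 704*(-6*(-⅓)) = 704*2 = 1408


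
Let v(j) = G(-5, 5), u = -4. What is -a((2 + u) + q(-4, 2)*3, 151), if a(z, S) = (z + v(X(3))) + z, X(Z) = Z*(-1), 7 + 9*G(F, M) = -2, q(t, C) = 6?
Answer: -31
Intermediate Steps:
G(F, M) = -1 (G(F, M) = -7/9 + (⅑)*(-2) = -7/9 - 2/9 = -1)
X(Z) = -Z
v(j) = -1
a(z, S) = -1 + 2*z (a(z, S) = (z - 1) + z = (-1 + z) + z = -1 + 2*z)
-a((2 + u) + q(-4, 2)*3, 151) = -(-1 + 2*((2 - 4) + 6*3)) = -(-1 + 2*(-2 + 18)) = -(-1 + 2*16) = -(-1 + 32) = -1*31 = -31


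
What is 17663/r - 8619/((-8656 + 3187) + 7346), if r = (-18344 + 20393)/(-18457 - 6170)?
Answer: -272162566036/1281991 ≈ -2.1230e+5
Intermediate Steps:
r = -683/8209 (r = 2049/(-24627) = 2049*(-1/24627) = -683/8209 ≈ -0.083201)
17663/r - 8619/((-8656 + 3187) + 7346) = 17663/(-683/8209) - 8619/((-8656 + 3187) + 7346) = 17663*(-8209/683) - 8619/(-5469 + 7346) = -144995567/683 - 8619/1877 = -272162566036/1281991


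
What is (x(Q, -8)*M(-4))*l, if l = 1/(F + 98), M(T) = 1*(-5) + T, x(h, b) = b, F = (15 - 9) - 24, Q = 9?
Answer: 9/10 ≈ 0.90000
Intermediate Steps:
F = -18 (F = 6 - 24 = -18)
M(T) = -5 + T
l = 1/80 (l = 1/(-18 + 98) = 1/80 ≈ 0.012500)
(x(Q, -8)*M(-4))*l = -8*(-5 - 4)*(1/80) = -8*(-9)*(1/80) = 72*(1/80) = 9/10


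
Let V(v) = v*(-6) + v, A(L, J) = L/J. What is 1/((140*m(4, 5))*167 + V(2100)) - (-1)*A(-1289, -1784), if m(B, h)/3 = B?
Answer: 87027281/120446760 ≈ 0.72254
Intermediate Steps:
m(B, h) = 3*B
V(v) = -5*v (V(v) = -6*v + v = -5*v)
1/((140*m(4, 5))*167 + V(2100)) - (-1)*A(-1289, -1784) = 1/((140*(3*4))*167 - 5*2100) - (-1)*(-1289/(-1784)) = 1/((140*12)*167 - 10500) - (-1)*(-1289*(-1/1784)) = 1/(1680*167 - 10500) - (-1)*1289/1784 = 1/(280560 - 10500) - 1*(-1289/1784) = 1/270060 + 1289/1784 = 87027281/120446760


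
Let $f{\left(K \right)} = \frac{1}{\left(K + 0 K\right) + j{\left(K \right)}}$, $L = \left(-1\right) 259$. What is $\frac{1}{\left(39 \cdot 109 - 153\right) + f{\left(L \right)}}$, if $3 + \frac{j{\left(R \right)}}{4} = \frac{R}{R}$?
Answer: $\frac{267}{1094165} \approx 0.00024402$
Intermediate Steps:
$L = -259$
$j{\left(R \right)} = -8$ ($j{\left(R \right)} = -12 + 4 \frac{R}{R} = -12 + 4 \cdot 1 = -12 + 4 = -8$)
$f{\left(K \right)} = \frac{1}{-8 + K}$ ($f{\left(K \right)} = \frac{1}{\left(K + 0 K\right) - 8} = \frac{1}{\left(K + 0\right) - 8} = \frac{1}{K - 8} = \frac{1}{-8 + K}$)
$\frac{1}{\left(39 \cdot 109 - 153\right) + f{\left(L \right)}} = \frac{1}{\left(39 \cdot 109 - 153\right) + \frac{1}{-8 - 259}} = \frac{1}{\left(4251 - 153\right) + \frac{1}{-267}} = \frac{1}{4098 - \frac{1}{267}} = \frac{1}{\frac{1094165}{267}} = \frac{267}{1094165}$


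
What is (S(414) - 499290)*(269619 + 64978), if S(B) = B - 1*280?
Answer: -167016100132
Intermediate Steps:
S(B) = -280 + B (S(B) = B - 280 = -280 + B)
(S(414) - 499290)*(269619 + 64978) = ((-280 + 414) - 499290)*(269619 + 64978) = (134 - 499290)*334597 = -499156*334597 = -167016100132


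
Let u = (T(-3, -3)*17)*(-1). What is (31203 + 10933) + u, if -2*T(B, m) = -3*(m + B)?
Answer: 42289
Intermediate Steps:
T(B, m) = 3*B/2 + 3*m/2 (T(B, m) = -(-3)*(m + B)/2 = -(-3)*(B + m)/2 = -(-3*B - 3*m)/2 = 3*B/2 + 3*m/2)
u = 153 (u = (((3/2)*(-3) + (3/2)*(-3))*17)*(-1) = ((-9/2 - 9/2)*17)*(-1) = -9*17*(-1) = -153*(-1) = 153)
(31203 + 10933) + u = (31203 + 10933) + 153 = 42136 + 153 = 42289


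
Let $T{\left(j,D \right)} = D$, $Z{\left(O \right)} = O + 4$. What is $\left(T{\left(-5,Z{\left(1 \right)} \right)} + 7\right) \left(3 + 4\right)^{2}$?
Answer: $588$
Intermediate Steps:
$Z{\left(O \right)} = 4 + O$
$\left(T{\left(-5,Z{\left(1 \right)} \right)} + 7\right) \left(3 + 4\right)^{2} = \left(\left(4 + 1\right) + 7\right) \left(3 + 4\right)^{2} = \left(5 + 7\right) 7^{2} = 12 \cdot 49 = 588$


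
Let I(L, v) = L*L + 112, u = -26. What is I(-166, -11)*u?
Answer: -719368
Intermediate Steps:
I(L, v) = 112 + L² (I(L, v) = L² + 112 = 112 + L²)
I(-166, -11)*u = (112 + (-166)²)*(-26) = (112 + 27556)*(-26) = 27668*(-26) = -719368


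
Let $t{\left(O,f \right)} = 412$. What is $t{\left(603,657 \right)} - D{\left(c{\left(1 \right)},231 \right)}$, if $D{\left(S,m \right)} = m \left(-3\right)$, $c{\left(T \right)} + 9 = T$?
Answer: $1105$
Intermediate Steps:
$c{\left(T \right)} = -9 + T$
$D{\left(S,m \right)} = - 3 m$
$t{\left(603,657 \right)} - D{\left(c{\left(1 \right)},231 \right)} = 412 - \left(-3\right) 231 = 412 - -693 = 412 + 693 = 1105$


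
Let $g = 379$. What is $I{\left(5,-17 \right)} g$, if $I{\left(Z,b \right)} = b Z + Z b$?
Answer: $-64430$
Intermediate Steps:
$I{\left(Z,b \right)} = 2 Z b$ ($I{\left(Z,b \right)} = Z b + Z b = 2 Z b$)
$I{\left(5,-17 \right)} g = 2 \cdot 5 \left(-17\right) 379 = \left(-170\right) 379 = -64430$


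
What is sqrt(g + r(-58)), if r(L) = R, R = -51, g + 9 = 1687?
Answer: sqrt(1627) ≈ 40.336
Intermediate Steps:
g = 1678 (g = -9 + 1687 = 1678)
r(L) = -51
sqrt(g + r(-58)) = sqrt(1678 - 51) = sqrt(1627)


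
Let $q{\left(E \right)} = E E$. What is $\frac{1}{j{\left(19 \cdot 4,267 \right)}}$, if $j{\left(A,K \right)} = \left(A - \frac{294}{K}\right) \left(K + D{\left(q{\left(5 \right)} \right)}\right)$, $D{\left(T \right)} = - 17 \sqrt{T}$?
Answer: $\frac{89}{1213212} \approx 7.3359 \cdot 10^{-5}$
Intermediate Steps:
$q{\left(E \right)} = E^{2}$
$j{\left(A,K \right)} = \left(-85 + K\right) \left(A - \frac{294}{K}\right)$ ($j{\left(A,K \right)} = \left(A - \frac{294}{K}\right) \left(K - 17 \sqrt{5^{2}}\right) = \left(A - \frac{294}{K}\right) \left(K - 17 \sqrt{25}\right) = \left(A - \frac{294}{K}\right) \left(K - 85\right) = \left(A - \frac{294}{K}\right) \left(-85 + K\right) = \left(-85 + K\right) \left(A - \frac{294}{K}\right)$)
$\frac{1}{j{\left(19 \cdot 4,267 \right)}} = \frac{1}{-294 - 85 \cdot 19 \cdot 4 + \frac{24990}{267} + 19 \cdot 4 \cdot 267} = \frac{1}{-294 - 6460 + 24990 \cdot \frac{1}{267} + 76 \cdot 267} = \frac{1}{-294 - 6460 + \frac{8330}{89} + 20292} = \frac{1}{\frac{1213212}{89}} = \frac{89}{1213212}$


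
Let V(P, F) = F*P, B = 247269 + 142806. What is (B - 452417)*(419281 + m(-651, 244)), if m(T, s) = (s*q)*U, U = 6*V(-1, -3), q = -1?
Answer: -25865010038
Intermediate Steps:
B = 390075
U = 18 (U = 6*(-3*(-1)) = 6*3 = 18)
m(T, s) = -18*s (m(T, s) = (s*(-1))*18 = -s*18 = -18*s)
(B - 452417)*(419281 + m(-651, 244)) = (390075 - 452417)*(419281 - 18*244) = -62342*(419281 - 4392) = -62342*414889 = -25865010038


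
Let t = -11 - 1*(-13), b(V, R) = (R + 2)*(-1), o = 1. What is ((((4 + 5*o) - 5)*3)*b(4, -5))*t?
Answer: 72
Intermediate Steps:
b(V, R) = -2 - R (b(V, R) = (2 + R)*(-1) = -2 - R)
t = 2 (t = -11 + 13 = 2)
((((4 + 5*o) - 5)*3)*b(4, -5))*t = ((((4 + 5*1) - 5)*3)*(-2 - 1*(-5)))*2 = ((((4 + 5) - 5)*3)*(-2 + 5))*2 = (((9 - 5)*3)*3)*2 = ((4*3)*3)*2 = (12*3)*2 = 36*2 = 72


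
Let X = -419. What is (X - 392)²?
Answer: 657721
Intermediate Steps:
(X - 392)² = (-419 - 392)² = (-811)² = 657721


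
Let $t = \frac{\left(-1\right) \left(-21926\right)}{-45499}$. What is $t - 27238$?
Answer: $- \frac{1239323688}{45499} \approx -27238.0$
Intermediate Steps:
$t = - \frac{21926}{45499}$ ($t = 21926 \left(- \frac{1}{45499}\right) = - \frac{21926}{45499} \approx -0.4819$)
$t - 27238 = - \frac{21926}{45499} - 27238 = - \frac{1239323688}{45499}$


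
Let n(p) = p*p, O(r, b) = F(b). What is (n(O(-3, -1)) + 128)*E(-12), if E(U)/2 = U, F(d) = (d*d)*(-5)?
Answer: -3672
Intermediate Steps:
F(d) = -5*d² (F(d) = d²*(-5) = -5*d²)
O(r, b) = -5*b²
E(U) = 2*U
n(p) = p²
(n(O(-3, -1)) + 128)*E(-12) = ((-5*(-1)²)² + 128)*(2*(-12)) = ((-5*1)² + 128)*(-24) = ((-5)² + 128)*(-24) = (25 + 128)*(-24) = 153*(-24) = -3672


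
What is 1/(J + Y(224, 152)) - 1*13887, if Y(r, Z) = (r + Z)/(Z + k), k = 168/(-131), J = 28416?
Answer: -973990364047/70136845 ≈ -13887.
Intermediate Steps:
k = -168/131 (k = 168*(-1/131) = -168/131 ≈ -1.2824)
Y(r, Z) = (Z + r)/(-168/131 + Z) (Y(r, Z) = (r + Z)/(Z - 168/131) = (Z + r)/(-168/131 + Z))
1/(J + Y(224, 152)) - 1*13887 = 1/(28416 + 131*(152 + 224)/(-168 + 131*152)) - 1*13887 = 1/(28416 + 131*376/(-168 + 19912)) - 13887 = 1/(28416 + 131*376/19744) - 13887 = 1/(28416 + 131*(1/19744)*376) - 13887 = 1/(28416 + 6157/2468) - 13887 = 1/(70136845/2468) - 13887 = 2468/70136845 - 13887 = -973990364047/70136845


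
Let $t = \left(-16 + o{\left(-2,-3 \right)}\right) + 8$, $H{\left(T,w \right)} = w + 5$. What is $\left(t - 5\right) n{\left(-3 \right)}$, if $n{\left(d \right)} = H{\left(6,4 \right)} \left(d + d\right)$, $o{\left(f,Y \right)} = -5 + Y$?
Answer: $1134$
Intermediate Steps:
$H{\left(T,w \right)} = 5 + w$
$t = -16$ ($t = \left(-16 - 8\right) + 8 = -24 + 8 = -16$)
$n{\left(d \right)} = 18 d$ ($n{\left(d \right)} = \left(5 + 4\right) \left(d + d\right) = 9 \cdot 2 d = 18 d$)
$\left(t - 5\right) n{\left(-3 \right)} = \left(-16 - 5\right) 18 \left(-3\right) = \left(-21\right) \left(-54\right) = 1134$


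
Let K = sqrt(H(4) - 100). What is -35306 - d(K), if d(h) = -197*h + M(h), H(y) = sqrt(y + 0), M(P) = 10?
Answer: -35316 + 1379*I*sqrt(2) ≈ -35316.0 + 1950.2*I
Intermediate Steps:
H(y) = sqrt(y)
K = 7*I*sqrt(2) (K = sqrt(sqrt(4) - 100) = sqrt(2 - 100) = sqrt(-98) = 7*I*sqrt(2) ≈ 9.8995*I)
d(h) = 10 - 197*h (d(h) = -197*h + 10 = 10 - 197*h)
-35306 - d(K) = -35306 - (10 - 1379*I*sqrt(2)) = -35306 + (-10 + 1379*I*sqrt(2)) = -35316 + 1379*I*sqrt(2)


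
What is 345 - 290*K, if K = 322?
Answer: -93035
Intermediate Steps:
345 - 290*K = 345 - 290*322 = 345 - 93380 = -93035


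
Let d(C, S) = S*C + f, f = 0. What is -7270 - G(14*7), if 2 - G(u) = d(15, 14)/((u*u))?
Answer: -4988577/686 ≈ -7272.0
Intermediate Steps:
d(C, S) = C*S (d(C, S) = S*C + 0 = C*S + 0 = C*S)
G(u) = 2 - 210/u**2 (G(u) = 2 - 15*14/(u*u) = 2 - 210/(u**2) = 2 - 210/u**2)
-7270 - G(14*7) = -7270 - (2 - 210/(14*7)**2) = -7270 - (2 - 210/98**2) = -7270 - (2 - 210*1/9604) = -7270 - (2 - 15/686) = -7270 - 1*1357/686 = -7270 - 1357/686 = -4988577/686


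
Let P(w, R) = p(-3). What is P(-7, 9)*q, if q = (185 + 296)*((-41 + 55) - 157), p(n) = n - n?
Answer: 0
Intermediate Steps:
p(n) = 0
P(w, R) = 0
q = -68783 (q = 481*(14 - 157) = 481*(-143) = -68783)
P(-7, 9)*q = 0*(-68783) = 0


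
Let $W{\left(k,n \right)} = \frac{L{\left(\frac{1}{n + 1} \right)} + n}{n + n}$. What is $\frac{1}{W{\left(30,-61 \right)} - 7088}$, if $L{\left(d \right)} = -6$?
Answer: $- \frac{122}{864669} \approx -0.00014109$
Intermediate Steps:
$W{\left(k,n \right)} = \frac{-6 + n}{2 n}$ ($W{\left(k,n \right)} = \frac{-6 + n}{n + n} = \frac{-6 + n}{2 n}$)
$\frac{1}{W{\left(30,-61 \right)} - 7088} = \frac{1}{\frac{-6 - 61}{2 \left(-61\right)} - 7088} = \frac{1}{\frac{1}{2} \left(- \frac{1}{61}\right) \left(-67\right) - 7088} = \frac{1}{\frac{67}{122} - 7088} = \frac{1}{- \frac{864669}{122}} = - \frac{122}{864669}$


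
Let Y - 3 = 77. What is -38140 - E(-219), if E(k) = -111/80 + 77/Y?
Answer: -1525583/40 ≈ -38140.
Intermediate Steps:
Y = 80 (Y = 3 + 77 = 80)
E(k) = -17/40 (E(k) = -111/80 + 77/80 = -17/40)
-38140 - E(-219) = -38140 - 1*(-17/40) = -38140 + 17/40 = -1525583/40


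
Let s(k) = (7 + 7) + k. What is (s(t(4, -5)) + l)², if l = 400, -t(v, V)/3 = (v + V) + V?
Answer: 186624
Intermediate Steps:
t(v, V) = -6*V - 3*v (t(v, V) = -3*((v + V) + V) = -3*((V + v) + V) = -3*(v + 2*V) = -6*V - 3*v)
s(k) = 14 + k
(s(t(4, -5)) + l)² = ((14 + (-6*(-5) - 3*4)) + 400)² = ((14 + (30 - 12)) + 400)² = ((14 + 18) + 400)² = (32 + 400)² = 432² = 186624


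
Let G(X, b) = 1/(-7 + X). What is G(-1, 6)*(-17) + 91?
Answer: 745/8 ≈ 93.125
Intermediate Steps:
G(-1, 6)*(-17) + 91 = -17/(-7 - 1) + 91 = -17/(-8) + 91 = -⅛*(-17) + 91 = 17/8 + 91 = 745/8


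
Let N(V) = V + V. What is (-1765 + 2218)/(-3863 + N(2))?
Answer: -453/3859 ≈ -0.11739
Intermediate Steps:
N(V) = 2*V
(-1765 + 2218)/(-3863 + N(2)) = (-1765 + 2218)/(-3863 + 2*2) = 453/(-3863 + 4) = 453/(-3859) = 453*(-1/3859) = -453/3859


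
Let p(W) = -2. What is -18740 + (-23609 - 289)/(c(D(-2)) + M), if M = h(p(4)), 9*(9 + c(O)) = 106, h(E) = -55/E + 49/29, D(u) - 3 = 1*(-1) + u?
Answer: -325189136/16687 ≈ -19488.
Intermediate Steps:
D(u) = 2 + u (D(u) = 3 + (1*(-1) + u) = 3 + (-1 + u) = 2 + u)
h(E) = 49/29 - 55/E (h(E) = -55/E + 49*(1/29) = -55/E + 49/29 = 49/29 - 55/E)
c(O) = 25/9 (c(O) = -9 + (⅑)*106 = -9 + 106/9 = 25/9)
M = 1693/58 (M = 49/29 - 55/(-2) = 49/29 - 55*(-½) = 49/29 + 55/2 = 1693/58 ≈ 29.190)
-18740 + (-23609 - 289)/(c(D(-2)) + M) = -18740 + (-23609 - 289)/(25/9 + 1693/58) = -18740 - 23898/16687/522 = -18740 - 23898*522/16687 = -18740 - 12474756/16687 = -325189136/16687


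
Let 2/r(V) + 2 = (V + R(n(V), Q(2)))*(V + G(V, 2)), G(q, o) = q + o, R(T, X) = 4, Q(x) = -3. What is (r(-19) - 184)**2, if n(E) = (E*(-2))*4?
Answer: 2449755025/72361 ≈ 33855.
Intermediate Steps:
n(E) = -8*E (n(E) = -2*E*4 = -8*E)
G(q, o) = o + q
r(V) = 2/(-2 + (2 + 2*V)*(4 + V)) (r(V) = 2/(-2 + (V + 4)*(V + (2 + V))) = 2/(-2 + (4 + V)*(2 + 2*V)) = 2/(-2 + (2 + 2*V)*(4 + V)))
(r(-19) - 184)**2 = (1/(3 + (-19)**2 + 5*(-19)) - 184)**2 = (1/(3 + 361 - 95) - 184)**2 = (1/269 - 184)**2 = (-49495/269)**2 = 2449755025/72361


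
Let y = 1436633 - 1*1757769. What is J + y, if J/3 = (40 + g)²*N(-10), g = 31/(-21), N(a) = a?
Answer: -53751802/147 ≈ -3.6566e+5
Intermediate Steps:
g = -31/21 (g = 31*(-1/21) = -31/21 ≈ -1.4762)
y = -321136 (y = 1436633 - 1757769 = -321136)
J = -6544810/147 (J = 3*((40 - 31/21)²*(-10)) = 3*((809/21)²*(-10)) = 3*((654481/441)*(-10)) = 3*(-6544810/441) = -6544810/147 ≈ -44523.)
J + y = -6544810/147 - 321136 = -53751802/147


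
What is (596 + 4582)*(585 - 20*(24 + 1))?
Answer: 440130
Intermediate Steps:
(596 + 4582)*(585 - 20*(24 + 1)) = 5178*(585 - 20*25) = 5178*(585 - 500) = 5178*85 = 440130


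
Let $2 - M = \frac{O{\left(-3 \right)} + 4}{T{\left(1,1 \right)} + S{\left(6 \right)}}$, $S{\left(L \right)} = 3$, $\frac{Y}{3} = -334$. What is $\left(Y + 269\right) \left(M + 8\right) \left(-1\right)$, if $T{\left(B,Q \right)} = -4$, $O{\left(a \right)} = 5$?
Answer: $13927$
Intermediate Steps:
$Y = -1002$ ($Y = 3 \left(-334\right) = -1002$)
$M = 11$ ($M = 2 - \frac{5 + 4}{-4 + 3} = 2 - \frac{9}{-1} = 2 - 9 \left(-1\right) = 2 - -9 = 2 + 9 = 11$)
$\left(Y + 269\right) \left(M + 8\right) \left(-1\right) = \left(-1002 + 269\right) \left(11 + 8\right) \left(-1\right) = - 733 \cdot 19 \left(-1\right) = \left(-733\right) \left(-19\right) = 13927$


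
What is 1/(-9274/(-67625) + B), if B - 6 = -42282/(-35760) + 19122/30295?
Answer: 488409931000/3883207895297 ≈ 0.12577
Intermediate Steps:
B = 282161037/36111640 (B = 6 + (-42282/(-35760) + 19122/30295) = 6 + (-42282*(-1/35760) + 19122*(1/30295)) = 6 + (7047/5960 + 19122/30295) = 6 + 65491197/36111640 = 282161037/36111640 ≈ 7.8136)
1/(-9274/(-67625) + B) = 1/(-9274/(-67625) + 282161037/36111640) = 1/(-9274*(-1/67625) + 282161037/36111640) = 1/(9274/67625 + 282161037/36111640) = 1/(3883207895297/488409931000) = 488409931000/3883207895297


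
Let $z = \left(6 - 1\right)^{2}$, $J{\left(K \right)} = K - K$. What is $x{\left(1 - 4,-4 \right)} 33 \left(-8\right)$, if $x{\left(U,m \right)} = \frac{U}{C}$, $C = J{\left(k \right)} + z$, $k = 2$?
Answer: $\frac{792}{25} \approx 31.68$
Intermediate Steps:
$J{\left(K \right)} = 0$
$z = 25$ ($z = 5^{2} = 25$)
$C = 25$ ($C = 0 + 25 = 25$)
$x{\left(U,m \right)} = \frac{U}{25}$
$x{\left(1 - 4,-4 \right)} 33 \left(-8\right) = \frac{1 - 4}{25} \cdot 33 \left(-8\right) = \frac{1}{25} \left(-3\right) 33 \left(-8\right) = \left(- \frac{3}{25}\right) 33 \left(-8\right) = \left(- \frac{99}{25}\right) \left(-8\right) = \frac{792}{25}$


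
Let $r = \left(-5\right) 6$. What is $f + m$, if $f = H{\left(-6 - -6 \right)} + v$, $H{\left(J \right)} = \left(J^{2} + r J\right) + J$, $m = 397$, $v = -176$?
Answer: $221$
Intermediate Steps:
$r = -30$
$H{\left(J \right)} = J^{2} - 29 J$ ($H{\left(J \right)} = \left(J^{2} - 30 J\right) + J = J^{2} - 29 J$)
$f = -176$ ($f = \left(-6 - -6\right) \left(-29 - 0\right) - 176 = \left(-6 + 6\right) \left(-29 + \left(-6 + 6\right)\right) - 176 = 0 \left(-29 + 0\right) - 176 = 0 \left(-29\right) - 176 = 0 - 176 = -176$)
$f + m = -176 + 397 = 221$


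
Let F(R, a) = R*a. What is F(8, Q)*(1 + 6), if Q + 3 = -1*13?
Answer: -896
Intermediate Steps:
Q = -16 (Q = -3 - 1*13 = -3 - 13 = -16)
F(8, Q)*(1 + 6) = (8*(-16))*(1 + 6) = -128*7 = -896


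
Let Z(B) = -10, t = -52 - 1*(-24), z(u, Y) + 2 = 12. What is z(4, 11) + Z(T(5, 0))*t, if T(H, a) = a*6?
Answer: 290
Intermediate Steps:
T(H, a) = 6*a
z(u, Y) = 10 (z(u, Y) = -2 + 12 = 10)
t = -28 (t = -52 + 24 = -28)
z(4, 11) + Z(T(5, 0))*t = 10 - 10*(-28) = 10 + 280 = 290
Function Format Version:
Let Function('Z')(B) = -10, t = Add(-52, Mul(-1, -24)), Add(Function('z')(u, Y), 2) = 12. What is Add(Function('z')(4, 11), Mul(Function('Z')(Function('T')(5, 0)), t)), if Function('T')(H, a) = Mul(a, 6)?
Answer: 290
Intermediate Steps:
Function('T')(H, a) = Mul(6, a)
Function('z')(u, Y) = 10 (Function('z')(u, Y) = Add(-2, 12) = 10)
t = -28 (t = Add(-52, 24) = -28)
Add(Function('z')(4, 11), Mul(Function('Z')(Function('T')(5, 0)), t)) = Add(10, Mul(-10, -28)) = Add(10, 280) = 290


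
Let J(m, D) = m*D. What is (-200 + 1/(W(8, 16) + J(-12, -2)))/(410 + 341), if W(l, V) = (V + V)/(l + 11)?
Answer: -97581/366488 ≈ -0.26626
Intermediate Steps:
J(m, D) = D*m
W(l, V) = 2*V/(11 + l) (W(l, V) = (2*V)/(11 + l) = 2*V/(11 + l))
(-200 + 1/(W(8, 16) + J(-12, -2)))/(410 + 341) = (-200 + 1/(2*16/(11 + 8) - 2*(-12)))/(410 + 341) = (-200 + 1/(2*16/19 + 24))/751 = (-200 + 1/(2*16*(1/19) + 24))*(1/751) = (-200 + 1/(32/19 + 24))*(1/751) = (-200 + 1/(488/19))*(1/751) = (-200 + 19/488)*(1/751) = -97581/488*1/751 = -97581/366488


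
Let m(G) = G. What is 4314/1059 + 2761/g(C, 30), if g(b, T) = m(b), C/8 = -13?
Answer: -825081/36712 ≈ -22.474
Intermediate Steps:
C = -104 (C = 8*(-13) = -104)
g(b, T) = b
4314/1059 + 2761/g(C, 30) = 4314/1059 + 2761/(-104) = 4314*(1/1059) + 2761*(-1/104) = 1438/353 - 2761/104 = -825081/36712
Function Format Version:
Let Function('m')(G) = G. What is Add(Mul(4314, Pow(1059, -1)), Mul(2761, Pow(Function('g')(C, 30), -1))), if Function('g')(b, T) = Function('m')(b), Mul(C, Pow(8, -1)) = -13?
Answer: Rational(-825081, 36712) ≈ -22.474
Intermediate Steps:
C = -104 (C = Mul(8, -13) = -104)
Function('g')(b, T) = b
Add(Mul(4314, Pow(1059, -1)), Mul(2761, Pow(Function('g')(C, 30), -1))) = Add(Mul(4314, Pow(1059, -1)), Mul(2761, Pow(-104, -1))) = Add(Mul(4314, Rational(1, 1059)), Mul(2761, Rational(-1, 104))) = Add(Rational(1438, 353), Rational(-2761, 104)) = Rational(-825081, 36712)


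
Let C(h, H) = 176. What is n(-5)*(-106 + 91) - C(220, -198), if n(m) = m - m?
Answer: -176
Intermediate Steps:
n(m) = 0
n(-5)*(-106 + 91) - C(220, -198) = 0*(-106 + 91) - 1*176 = 0*(-15) - 176 = 0 - 176 = -176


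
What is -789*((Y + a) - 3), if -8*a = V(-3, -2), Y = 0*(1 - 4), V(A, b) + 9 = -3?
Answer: 2367/2 ≈ 1183.5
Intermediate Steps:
V(A, b) = -12 (V(A, b) = -9 - 3 = -12)
Y = 0 (Y = 0*(-3) = 0)
a = 3/2 (a = -⅛*(-12) = 3/2 ≈ 1.5000)
-789*((Y + a) - 3) = -789*((0 + 3/2) - 3) = -789*(3/2 - 3) = -789*(-3/2) = 2367/2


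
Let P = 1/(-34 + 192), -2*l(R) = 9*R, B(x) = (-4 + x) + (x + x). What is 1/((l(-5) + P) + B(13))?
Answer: 79/4543 ≈ 0.017389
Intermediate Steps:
B(x) = -4 + 3*x (B(x) = (-4 + x) + 2*x = -4 + 3*x)
l(R) = -9*R/2
P = 1/158 ≈ 0.0063291
1/((l(-5) + P) + B(13)) = 1/((-9/2*(-5) + 1/158) + (-4 + 3*13)) = 1/((45/2 + 1/158) + (-4 + 39)) = 1/(1778/79 + 35) = 1/(4543/79) = 79/4543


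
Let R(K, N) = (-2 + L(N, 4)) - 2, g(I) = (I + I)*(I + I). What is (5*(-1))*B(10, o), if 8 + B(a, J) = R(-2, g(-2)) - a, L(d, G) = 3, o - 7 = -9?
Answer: 95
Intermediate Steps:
o = -2 (o = 7 - 9 = -2)
g(I) = 4*I**2 (g(I) = (2*I)*(2*I) = 4*I**2)
R(K, N) = -1 (R(K, N) = (-2 + 3) - 2 = 1 - 2 = -1)
B(a, J) = -9 - a (B(a, J) = -8 + (-1 - a) = -9 - a)
(5*(-1))*B(10, o) = (5*(-1))*(-9 - 1*10) = -5*(-9 - 10) = -5*(-19) = 95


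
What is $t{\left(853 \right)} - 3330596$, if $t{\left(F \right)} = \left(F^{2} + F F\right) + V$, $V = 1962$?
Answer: $-1873416$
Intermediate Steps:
$t{\left(F \right)} = 1962 + 2 F^{2}$ ($t{\left(F \right)} = \left(F^{2} + F F\right) + 1962 = \left(F^{2} + F^{2}\right) + 1962 = 2 F^{2} + 1962 = 1962 + 2 F^{2}$)
$t{\left(853 \right)} - 3330596 = \left(1962 + 2 \cdot 853^{2}\right) - 3330596 = \left(1962 + 2 \cdot 727609\right) - 3330596 = \left(1962 + 1455218\right) - 3330596 = 1457180 - 3330596 = -1873416$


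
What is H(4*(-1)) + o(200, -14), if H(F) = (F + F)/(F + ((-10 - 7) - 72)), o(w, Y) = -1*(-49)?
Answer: 4565/93 ≈ 49.086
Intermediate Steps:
o(w, Y) = 49
H(F) = 2*F/(-89 + F) (H(F) = (2*F)/(F + (-17 - 72)) = (2*F)/(F - 89) = (2*F)/(-89 + F) = 2*F/(-89 + F))
H(4*(-1)) + o(200, -14) = 2*(4*(-1))/(-89 + 4*(-1)) + 49 = 2*(-4)/(-89 - 4) + 49 = 2*(-4)/(-93) + 49 = 2*(-4)*(-1/93) + 49 = 8/93 + 49 = 4565/93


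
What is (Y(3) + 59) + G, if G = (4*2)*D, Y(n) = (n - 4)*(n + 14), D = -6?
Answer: -6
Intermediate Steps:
Y(n) = (-4 + n)*(14 + n)
G = -48 (G = (4*2)*(-6) = 8*(-6) = -48)
(Y(3) + 59) + G = ((-56 + 3² + 10*3) + 59) - 48 = ((-56 + 9 + 30) + 59) - 48 = (-17 + 59) - 48 = 42 - 48 = -6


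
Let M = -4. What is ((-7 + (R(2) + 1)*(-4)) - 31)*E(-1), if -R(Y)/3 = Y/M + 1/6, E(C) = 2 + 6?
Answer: -368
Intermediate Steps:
E(C) = 8
R(Y) = -½ + 3*Y/4 (R(Y) = -3*(Y/(-4) + 1/6) = -3*(Y*(-¼) + 1*(⅙)) = -3*(-Y/4 + ⅙) = -3*(⅙ - Y/4) = -½ + 3*Y/4)
((-7 + (R(2) + 1)*(-4)) - 31)*E(-1) = ((-7 + ((-½ + (¾)*2) + 1)*(-4)) - 31)*8 = ((-7 + ((-½ + 3/2) + 1)*(-4)) - 31)*8 = ((-7 + (1 + 1)*(-4)) - 31)*8 = ((-7 + 2*(-4)) - 31)*8 = ((-7 - 8) - 31)*8 = (-15 - 31)*8 = -46*8 = -368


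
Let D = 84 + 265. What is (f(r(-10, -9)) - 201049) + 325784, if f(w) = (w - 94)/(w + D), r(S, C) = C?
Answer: 42409797/340 ≈ 1.2473e+5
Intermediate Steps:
D = 349
f(w) = (-94 + w)/(349 + w) (f(w) = (w - 94)/(w + 349) = (-94 + w)/(349 + w))
(f(r(-10, -9)) - 201049) + 325784 = ((-94 - 9)/(349 - 9) - 201049) + 325784 = (-103/340 - 201049) + 325784 = -68356763/340 + 325784 = 42409797/340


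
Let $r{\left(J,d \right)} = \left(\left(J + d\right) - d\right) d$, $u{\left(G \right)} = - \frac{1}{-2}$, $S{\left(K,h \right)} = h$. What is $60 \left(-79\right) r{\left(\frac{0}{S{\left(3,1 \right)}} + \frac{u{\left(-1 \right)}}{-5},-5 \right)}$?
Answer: $-2370$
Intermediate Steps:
$u{\left(G \right)} = \frac{1}{2}$ ($u{\left(G \right)} = \left(-1\right) \left(- \frac{1}{2}\right) = \frac{1}{2}$)
$r{\left(J,d \right)} = J d$
$60 \left(-79\right) r{\left(\frac{0}{S{\left(3,1 \right)}} + \frac{u{\left(-1 \right)}}{-5},-5 \right)} = 60 \left(-79\right) \left(\frac{0}{1} + \frac{1}{2 \left(-5\right)}\right) \left(-5\right) = - 4740 \left(0 \cdot 1 + \frac{1}{2} \left(- \frac{1}{5}\right)\right) \left(-5\right) = - 4740 \left(0 - \frac{1}{10}\right) \left(-5\right) = - 4740 \left(\left(- \frac{1}{10}\right) \left(-5\right)\right) = \left(-4740\right) \frac{1}{2} = -2370$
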